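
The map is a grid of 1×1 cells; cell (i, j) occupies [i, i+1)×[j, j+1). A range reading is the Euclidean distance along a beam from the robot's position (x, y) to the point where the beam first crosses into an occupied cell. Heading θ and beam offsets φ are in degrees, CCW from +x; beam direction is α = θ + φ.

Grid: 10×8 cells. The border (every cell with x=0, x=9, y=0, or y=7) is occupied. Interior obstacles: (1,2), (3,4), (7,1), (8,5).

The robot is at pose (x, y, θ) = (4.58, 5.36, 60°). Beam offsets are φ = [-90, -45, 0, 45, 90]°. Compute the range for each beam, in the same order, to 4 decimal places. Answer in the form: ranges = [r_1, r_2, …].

ranges = [5.1038, 4.5759, 1.8937, 1.6979, 3.2800]

beam 1: φ=-90°, α=330°
  direction (0.8660, -0.5000); cell (4,5); t to first gridline: x 0.4850, y 0.7200 (then +1.1547 / +2.0000)
    (5,5) via x @ 0.4850
    (5,4) via y @ 0.7200
    (6,4) via x @ 1.6397
    (6,3) via y @ 2.7200
    (7,3) via x @ 2.7944
    (8,3) via x @ 3.9491
    (8,2) via y @ 4.7200
    (9,2) via x @ 5.1038  # hit
  → r_1 = 5.1038
beam 2: φ=-45°, α=15°
  direction (0.9659, 0.2588); cell (4,5); t to first gridline: x 0.4348, y 2.4728 (then +1.0353 / +3.8637)
    (5,5) via x @ 0.4348
    (6,5) via x @ 1.4701
    (6,6) via y @ 2.4728
    (7,6) via x @ 2.5054
    (8,6) via x @ 3.5406
    (9,6) via x @ 4.5759  # hit
  → r_2 = 4.5759
beam 3: φ=0°, α=60°
  direction (0.5000, 0.8660); cell (4,5); t to first gridline: x 0.8400, y 0.7390 (then +2.0000 / +1.1547)
    (4,6) via y @ 0.7390
    (5,6) via x @ 0.8400
    (5,7) via y @ 1.8937  # hit
  → r_3 = 1.8937
beam 4: φ=45°, α=105°
  direction (-0.2588, 0.9659); cell (4,5); t to first gridline: x 2.2409, y 0.6626 (then +3.8637 / +1.0353)
    (4,6) via y @ 0.6626
    (4,7) via y @ 1.6979  # hit
  → r_4 = 1.6979
beam 5: φ=90°, α=150°
  direction (-0.8660, 0.5000); cell (4,5); t to first gridline: x 0.6697, y 1.2800 (then +1.1547 / +2.0000)
    (3,5) via x @ 0.6697
    (3,6) via y @ 1.2800
    (2,6) via x @ 1.8244
    (1,6) via x @ 2.9791
    (1,7) via y @ 3.2800  # hit
  → r_5 = 3.2800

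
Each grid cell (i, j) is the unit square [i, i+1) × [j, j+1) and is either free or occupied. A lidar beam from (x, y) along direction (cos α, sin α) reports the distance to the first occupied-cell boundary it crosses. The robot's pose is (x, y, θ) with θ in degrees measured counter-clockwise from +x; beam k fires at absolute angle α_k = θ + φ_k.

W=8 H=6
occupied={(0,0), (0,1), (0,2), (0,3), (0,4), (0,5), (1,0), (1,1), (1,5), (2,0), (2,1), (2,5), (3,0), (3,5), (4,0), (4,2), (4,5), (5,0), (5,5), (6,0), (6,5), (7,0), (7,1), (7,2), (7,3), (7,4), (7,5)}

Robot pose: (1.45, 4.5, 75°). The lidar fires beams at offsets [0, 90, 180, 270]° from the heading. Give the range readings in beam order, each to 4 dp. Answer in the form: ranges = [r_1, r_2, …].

ranges = [0.5176, 0.4659, 1.7387, 5.7458]

beam 1: φ=0°, α=75°
  direction (0.2588, 0.9659); cell (1,4); t to first gridline: x 2.1250, y 0.5176 (then +3.8637 / +1.0353)
    (1,5) via y @ 0.5176  # hit
  → r_1 = 0.5176
beam 2: φ=90°, α=165°
  direction (-0.9659, 0.2588); cell (1,4); t to first gridline: x 0.4659, y 1.9319 (then +1.0353 / +3.8637)
    (0,4) via x @ 0.4659  # hit
  → r_2 = 0.4659
beam 3: φ=180°, α=255°
  direction (-0.2588, -0.9659); cell (1,4); t to first gridline: x 1.7387, y 0.5176 (then +3.8637 / +1.0353)
    (1,3) via y @ 0.5176
    (1,2) via y @ 1.5529
    (0,2) via x @ 1.7387  # hit
  → r_3 = 1.7387
beam 4: φ=270°, α=345°
  direction (0.9659, -0.2588); cell (1,4); t to first gridline: x 0.5694, y 1.9319 (then +1.0353 / +3.8637)
    (2,4) via x @ 0.5694
    (3,4) via x @ 1.6047
    (3,3) via y @ 1.9319
    (4,3) via x @ 2.6400
    (5,3) via x @ 3.6752
    (6,3) via x @ 4.7105
    (7,3) via x @ 5.7458  # hit
  → r_4 = 5.7458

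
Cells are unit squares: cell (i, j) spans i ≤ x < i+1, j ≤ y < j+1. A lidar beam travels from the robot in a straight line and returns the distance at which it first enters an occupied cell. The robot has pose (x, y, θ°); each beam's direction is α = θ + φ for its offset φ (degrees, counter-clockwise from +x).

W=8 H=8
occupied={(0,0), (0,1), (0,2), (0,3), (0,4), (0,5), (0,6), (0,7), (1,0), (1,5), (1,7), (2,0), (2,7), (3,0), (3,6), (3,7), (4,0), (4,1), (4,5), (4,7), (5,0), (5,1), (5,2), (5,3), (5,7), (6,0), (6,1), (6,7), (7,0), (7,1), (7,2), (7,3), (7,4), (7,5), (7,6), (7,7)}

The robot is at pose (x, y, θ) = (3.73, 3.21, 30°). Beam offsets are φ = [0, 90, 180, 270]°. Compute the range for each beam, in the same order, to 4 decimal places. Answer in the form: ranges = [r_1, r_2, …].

ranges = [1.4665, 4.3763, 3.1523, 1.3972]

beam 1: φ=0°, α=30°
  dir = (cos 30°, sin 30°) = (0.8660, 0.5000); from cell (3,3)
  next x-line at t=0.3118, next y-line at t=1.5800; Δt_x=1.1547, Δt_y=2.0000
    x: enter (4,3) at t=0.3118
    x: enter (5,3) at t=1.4665 ← occupied
  → r_1 = 1.4665
beam 2: φ=90°, α=120°
  dir = (cos 120°, sin 120°) = (-0.5000, 0.8660); from cell (3,3)
  next x-line at t=1.4600, next y-line at t=0.9122; Δt_x=2.0000, Δt_y=1.1547
    y: enter (3,4) at t=0.9122
    x: enter (2,4) at t=1.4600
    y: enter (2,5) at t=2.0669
    y: enter (2,6) at t=3.2216
    x: enter (1,6) at t=3.4600
    y: enter (1,7) at t=4.3763 ← occupied
  → r_2 = 4.3763
beam 3: φ=180°, α=210°
  dir = (cos 210°, sin 210°) = (-0.8660, -0.5000); from cell (3,3)
  next x-line at t=0.8429, next y-line at t=0.4200; Δt_x=1.1547, Δt_y=2.0000
    y: enter (3,2) at t=0.4200
    x: enter (2,2) at t=0.8429
    x: enter (1,2) at t=1.9976
    y: enter (1,1) at t=2.4200
    x: enter (0,1) at t=3.1523 ← occupied
  → r_3 = 3.1523
beam 4: φ=270°, α=300°
  dir = (cos 300°, sin 300°) = (0.5000, -0.8660); from cell (3,3)
  next x-line at t=0.5400, next y-line at t=0.2425; Δt_x=2.0000, Δt_y=1.1547
    y: enter (3,2) at t=0.2425
    x: enter (4,2) at t=0.5400
    y: enter (4,1) at t=1.3972 ← occupied
  → r_4 = 1.3972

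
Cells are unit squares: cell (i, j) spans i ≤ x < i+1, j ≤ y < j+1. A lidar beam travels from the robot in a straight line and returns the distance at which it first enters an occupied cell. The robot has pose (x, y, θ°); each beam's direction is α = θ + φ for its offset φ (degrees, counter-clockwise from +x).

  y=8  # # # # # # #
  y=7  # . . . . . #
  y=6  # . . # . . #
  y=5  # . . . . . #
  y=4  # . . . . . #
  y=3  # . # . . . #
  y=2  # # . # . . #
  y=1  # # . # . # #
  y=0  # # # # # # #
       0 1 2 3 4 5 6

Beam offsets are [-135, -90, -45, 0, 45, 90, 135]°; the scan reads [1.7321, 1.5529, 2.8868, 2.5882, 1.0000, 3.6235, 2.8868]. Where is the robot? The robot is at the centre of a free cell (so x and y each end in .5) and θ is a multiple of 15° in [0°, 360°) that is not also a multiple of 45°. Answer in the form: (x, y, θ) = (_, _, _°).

Candidates: 28 free-cell centres × 16 headings = 448 poses. Raycast each; keep the one whose scan matches to 4 dp.
  (4.5, 5.5, 120°): beam 1 = 1.5529 ≠ 1.7321 ✗
  (2.5, 5.5, 60°): beam 1 = 1.5529 ≠ 1.7321 ✗
  (2.5, 5.5, 30°): beam 1 = 1.5529 ≠ 1.7321 ✗
  …
  (4.5, 5.5, 105°): r_1=1.7321, r_2=1.5529, r_3=2.8868, r_4=2.5882, r_5=1.0000, r_6=3.6235, r_7=2.8868 — all match ✓
Unique over the lattice → pose = (4.5, 5.5, 105°).

(x, y, θ) = (4.5, 5.5, 105°)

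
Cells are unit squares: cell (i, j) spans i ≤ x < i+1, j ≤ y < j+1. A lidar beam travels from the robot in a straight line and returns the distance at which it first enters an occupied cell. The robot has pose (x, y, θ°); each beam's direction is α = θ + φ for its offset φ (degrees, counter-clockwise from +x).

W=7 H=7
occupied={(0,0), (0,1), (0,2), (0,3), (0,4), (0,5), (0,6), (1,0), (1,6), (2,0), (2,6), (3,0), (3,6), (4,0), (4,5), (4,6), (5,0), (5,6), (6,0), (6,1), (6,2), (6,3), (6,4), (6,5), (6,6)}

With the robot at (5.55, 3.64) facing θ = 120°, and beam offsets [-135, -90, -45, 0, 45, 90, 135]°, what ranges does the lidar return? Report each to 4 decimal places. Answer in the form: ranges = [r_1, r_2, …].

beam 1: φ=-135°, α=345°
  d=(0.9659,-0.2588)  start (5,3)  tX=0.4659 tY=2.4728  stride 1/|dx|=1.0353 1/|dy|=3.8637
    cross x-line → (6,3), t=0.4659 (wall)
  → r_1 = 0.4659
beam 2: φ=-90°, α=30°
  d=(0.8660,0.5000)  start (5,3)  tX=0.5196 tY=0.7200  stride 1/|dx|=1.1547 1/|dy|=2.0000
    cross x-line → (6,3), t=0.5196 (wall)
  → r_2 = 0.5196
beam 3: φ=-45°, α=75°
  d=(0.2588,0.9659)  start (5,3)  tX=1.7387 tY=0.3727  stride 1/|dx|=3.8637 1/|dy|=1.0353
    cross y-line → (5,4), t=0.3727
    cross y-line → (5,5), t=1.4080
    cross x-line → (6,5), t=1.7387 (wall)
  → r_3 = 1.7387
beam 4: φ=0°, α=120°
  d=(-0.5000,0.8660)  start (5,3)  tX=1.1000 tY=0.4157  stride 1/|dx|=2.0000 1/|dy|=1.1547
    cross y-line → (5,4), t=0.4157
    cross x-line → (4,4), t=1.1000
    cross y-line → (4,5), t=1.5704 (wall)
  → r_4 = 1.5704
beam 5: φ=45°, α=165°
  d=(-0.9659,0.2588)  start (5,3)  tX=0.5694 tY=1.3909  stride 1/|dx|=1.0353 1/|dy|=3.8637
    cross x-line → (4,3), t=0.5694
    cross y-line → (4,4), t=1.3909
    cross x-line → (3,4), t=1.6047
    cross x-line → (2,4), t=2.6400
    cross x-line → (1,4), t=3.6752
    cross x-line → (0,4), t=4.7105 (wall)
  → r_5 = 4.7105
beam 6: φ=90°, α=210°
  d=(-0.8660,-0.5000)  start (5,3)  tX=0.6351 tY=1.2800  stride 1/|dx|=1.1547 1/|dy|=2.0000
    cross x-line → (4,3), t=0.6351
    cross y-line → (4,2), t=1.2800
    cross x-line → (3,2), t=1.7898
    cross x-line → (2,2), t=2.9445
    cross y-line → (2,1), t=3.2800
    cross x-line → (1,1), t=4.0992
    cross x-line → (0,1), t=5.2539 (wall)
  → r_6 = 5.2539
beam 7: φ=135°, α=255°
  d=(-0.2588,-0.9659)  start (5,3)  tX=2.1250 tY=0.6626  stride 1/|dx|=3.8637 1/|dy|=1.0353
    cross y-line → (5,2), t=0.6626
    cross y-line → (5,1), t=1.6979
    cross x-line → (4,1), t=2.1250
    cross y-line → (4,0), t=2.7331 (wall)
  → r_7 = 2.7331

ranges = [0.4659, 0.5196, 1.7387, 1.5704, 4.7105, 5.2539, 2.7331]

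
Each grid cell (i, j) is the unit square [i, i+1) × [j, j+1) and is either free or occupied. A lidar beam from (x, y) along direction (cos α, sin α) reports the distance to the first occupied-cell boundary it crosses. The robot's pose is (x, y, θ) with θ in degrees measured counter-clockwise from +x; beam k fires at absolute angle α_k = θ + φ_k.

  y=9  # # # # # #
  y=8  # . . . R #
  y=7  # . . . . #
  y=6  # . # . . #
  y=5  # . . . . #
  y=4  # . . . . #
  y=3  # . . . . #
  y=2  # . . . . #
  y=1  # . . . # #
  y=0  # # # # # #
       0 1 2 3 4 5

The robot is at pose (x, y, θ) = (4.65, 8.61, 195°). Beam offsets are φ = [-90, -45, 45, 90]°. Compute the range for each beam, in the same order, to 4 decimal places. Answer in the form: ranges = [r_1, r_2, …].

beam 1: φ=-90°, α=105°
  direction (-0.2588, 0.9659); cell (4,8); t to first gridline: x 2.5114, y 0.4038 (then +3.8637 / +1.0353)
    (4,9) via y @ 0.4038  # hit
  → r_1 = 0.4038
beam 2: φ=-45°, α=150°
  direction (-0.8660, 0.5000); cell (4,8); t to first gridline: x 0.7506, y 0.7800 (then +1.1547 / +2.0000)
    (3,8) via x @ 0.7506
    (3,9) via y @ 0.7800  # hit
  → r_2 = 0.7800
beam 3: φ=45°, α=240°
  direction (-0.5000, -0.8660); cell (4,8); t to first gridline: x 1.3000, y 0.7044 (then +2.0000 / +1.1547)
    (4,7) via y @ 0.7044
    (3,7) via x @ 1.3000
    (3,6) via y @ 1.8591
    (3,5) via y @ 3.0138
    (2,5) via x @ 3.3000
    (2,4) via y @ 4.1685
    (1,4) via x @ 5.3000
    (1,3) via y @ 5.3232
    (1,2) via y @ 6.4779
    (0,2) via x @ 7.3000  # hit
  → r_3 = 7.3000
beam 4: φ=90°, α=285°
  direction (0.2588, -0.9659); cell (4,8); t to first gridline: x 1.3523, y 0.6315 (then +3.8637 / +1.0353)
    (4,7) via y @ 0.6315
    (5,7) via x @ 1.3523  # hit
  → r_4 = 1.3523

ranges = [0.4038, 0.7800, 7.3000, 1.3523]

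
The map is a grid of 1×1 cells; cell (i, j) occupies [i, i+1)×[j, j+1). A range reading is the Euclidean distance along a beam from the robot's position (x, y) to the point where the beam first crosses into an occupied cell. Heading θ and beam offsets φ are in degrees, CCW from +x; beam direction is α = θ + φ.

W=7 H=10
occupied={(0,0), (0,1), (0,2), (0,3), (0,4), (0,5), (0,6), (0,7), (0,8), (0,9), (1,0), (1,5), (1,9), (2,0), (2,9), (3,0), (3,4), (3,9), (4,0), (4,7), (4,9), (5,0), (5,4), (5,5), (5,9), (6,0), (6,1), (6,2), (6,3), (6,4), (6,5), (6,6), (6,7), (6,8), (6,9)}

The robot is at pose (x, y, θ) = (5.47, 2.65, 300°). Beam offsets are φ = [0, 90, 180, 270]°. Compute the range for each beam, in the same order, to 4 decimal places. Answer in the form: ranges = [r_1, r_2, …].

ranges = [1.0600, 0.6120, 7.3323, 3.3000]

beam 1: φ=0°, α=300°
  d=(0.5000,-0.8660)  start (5,2)  tX=1.0600 tY=0.7506  stride 1/|dx|=2.0000 1/|dy|=1.1547
    cross y-line → (5,1), t=0.7506
    cross x-line → (6,1), t=1.0600 (wall)
  → r_1 = 1.0600
beam 2: φ=90°, α=30°
  d=(0.8660,0.5000)  start (5,2)  tX=0.6120 tY=0.7000  stride 1/|dx|=1.1547 1/|dy|=2.0000
    cross x-line → (6,2), t=0.6120 (wall)
  → r_2 = 0.6120
beam 3: φ=180°, α=120°
  d=(-0.5000,0.8660)  start (5,2)  tX=0.9400 tY=0.4041  stride 1/|dx|=2.0000 1/|dy|=1.1547
    cross y-line → (5,3), t=0.4041
    cross x-line → (4,3), t=0.9400
    cross y-line → (4,4), t=1.5588
    cross y-line → (4,5), t=2.7135
    cross x-line → (3,5), t=2.9400
    cross y-line → (3,6), t=3.8682
    cross x-line → (2,6), t=4.9400
    cross y-line → (2,7), t=5.0229
    cross y-line → (2,8), t=6.1776
    cross x-line → (1,8), t=6.9400
    cross y-line → (1,9), t=7.3323 (wall)
  → r_3 = 7.3323
beam 4: φ=270°, α=210°
  d=(-0.8660,-0.5000)  start (5,2)  tX=0.5427 tY=1.3000  stride 1/|dx|=1.1547 1/|dy|=2.0000
    cross x-line → (4,2), t=0.5427
    cross y-line → (4,1), t=1.3000
    cross x-line → (3,1), t=1.6974
    cross x-line → (2,1), t=2.8521
    cross y-line → (2,0), t=3.3000 (wall)
  → r_4 = 3.3000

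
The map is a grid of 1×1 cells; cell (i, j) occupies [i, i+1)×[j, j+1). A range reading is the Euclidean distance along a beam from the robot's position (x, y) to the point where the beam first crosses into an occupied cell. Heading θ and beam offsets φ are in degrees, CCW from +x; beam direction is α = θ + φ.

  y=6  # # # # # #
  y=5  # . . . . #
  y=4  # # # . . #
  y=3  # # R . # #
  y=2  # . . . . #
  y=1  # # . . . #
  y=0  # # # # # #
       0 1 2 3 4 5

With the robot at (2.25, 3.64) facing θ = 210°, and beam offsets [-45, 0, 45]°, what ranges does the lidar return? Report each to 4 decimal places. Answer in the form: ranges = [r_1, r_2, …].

beam 1: φ=-45°, α=165°
  d=(-0.9659,0.2588)  start (2,3)  tX=0.2588 tY=1.3909  stride 1/|dx|=1.0353 1/|dy|=3.8637
    cross x-line → (1,3), t=0.2588 (wall)
  → r_1 = 0.2588
beam 2: φ=0°, α=210°
  d=(-0.8660,-0.5000)  start (2,3)  tX=0.2887 tY=1.2800  stride 1/|dx|=1.1547 1/|dy|=2.0000
    cross x-line → (1,3), t=0.2887 (wall)
  → r_2 = 0.2887
beam 3: φ=45°, α=255°
  d=(-0.2588,-0.9659)  start (2,3)  tX=0.9659 tY=0.6626  stride 1/|dx|=3.8637 1/|dy|=1.0353
    cross y-line → (2,2), t=0.6626
    cross x-line → (1,2), t=0.9659
    cross y-line → (1,1), t=1.6979 (wall)
  → r_3 = 1.6979

ranges = [0.2588, 0.2887, 1.6979]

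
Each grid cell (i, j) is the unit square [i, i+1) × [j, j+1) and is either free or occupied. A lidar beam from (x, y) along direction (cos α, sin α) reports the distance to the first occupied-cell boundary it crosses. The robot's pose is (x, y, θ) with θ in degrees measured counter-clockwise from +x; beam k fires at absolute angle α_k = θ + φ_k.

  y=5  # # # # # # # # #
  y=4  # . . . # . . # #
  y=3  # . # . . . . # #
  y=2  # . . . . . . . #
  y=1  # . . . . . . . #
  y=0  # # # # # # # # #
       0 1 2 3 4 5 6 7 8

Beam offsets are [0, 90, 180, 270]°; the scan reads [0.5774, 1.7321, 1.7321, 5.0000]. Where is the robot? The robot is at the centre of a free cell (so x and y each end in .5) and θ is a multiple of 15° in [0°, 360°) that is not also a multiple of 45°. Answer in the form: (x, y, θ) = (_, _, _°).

(x, y, θ) = (2.5, 2.5, 120°)

The pose lattice has 24·16 = 384 candidates. Test each by forward raycasting.
  (5.5, 4.5, 240°): beam 1 = 4.0415 ≠ 0.5774 ✗
  (3.5, 2.5, 300°): beam 1 = 1.7321 ≠ 0.5774 ✗
  (6.5, 2.5, 300°): beam 1 = 1.7321 ≠ 0.5774 ✗
  (1.5, 3.5, 15°): beam 1 = 0.5176 ≠ 0.5774 ✗
  …
  (2.5, 2.5, 120°): r_1=0.5774, r_2=1.7321, r_3=1.7321, r_4=5.0000 — all match ✓
No second candidate reproduces the full scan.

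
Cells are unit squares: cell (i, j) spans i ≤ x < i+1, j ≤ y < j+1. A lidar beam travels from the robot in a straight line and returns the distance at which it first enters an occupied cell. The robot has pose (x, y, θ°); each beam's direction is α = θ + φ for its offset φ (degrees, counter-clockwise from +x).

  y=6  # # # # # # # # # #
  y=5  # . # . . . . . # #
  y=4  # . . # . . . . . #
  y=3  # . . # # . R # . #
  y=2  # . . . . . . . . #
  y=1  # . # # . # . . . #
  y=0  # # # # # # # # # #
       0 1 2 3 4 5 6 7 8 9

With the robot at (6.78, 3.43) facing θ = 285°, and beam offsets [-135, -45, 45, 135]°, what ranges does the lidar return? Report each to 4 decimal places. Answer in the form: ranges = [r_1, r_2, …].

beam 1: φ=-135°, α=150°
  cosα=-0.8660 sinα=0.5000 | (6,3) | tMaxX 0.9007 tMaxY 1.1400 | tΔX 1.1547 tΔY 2.0000
    t=0.9007 [x] (5,3)
    t=1.1400 [y] (5,4)
    t=2.0554 [x] (4,4)
    t=3.1400 [y] (4,5)
    t=3.2101 [x] (3,5)
    t=4.3648 [x] (2,5) — stop
  → r_1 = 4.3648
beam 2: φ=-45°, α=240°
  cosα=-0.5000 sinα=-0.8660 | (6,3) | tMaxX 1.5600 tMaxY 0.4965 | tΔX 2.0000 tΔY 1.1547
    t=0.4965 [y] (6,2)
    t=1.5600 [x] (5,2)
    t=1.6512 [y] (5,1) — stop
  → r_2 = 1.6512
beam 3: φ=45°, α=330°
  cosα=0.8660 sinα=-0.5000 | (6,3) | tMaxX 0.2540 tMaxY 0.8600 | tΔX 1.1547 tΔY 2.0000
    t=0.2540 [x] (7,3) — stop
  → r_3 = 0.2540
beam 4: φ=135°, α=60°
  cosα=0.5000 sinα=0.8660 | (6,3) | tMaxX 0.4400 tMaxY 0.6582 | tΔX 2.0000 tΔY 1.1547
    t=0.4400 [x] (7,3) — stop
  → r_4 = 0.4400

ranges = [4.3648, 1.6512, 0.2540, 0.4400]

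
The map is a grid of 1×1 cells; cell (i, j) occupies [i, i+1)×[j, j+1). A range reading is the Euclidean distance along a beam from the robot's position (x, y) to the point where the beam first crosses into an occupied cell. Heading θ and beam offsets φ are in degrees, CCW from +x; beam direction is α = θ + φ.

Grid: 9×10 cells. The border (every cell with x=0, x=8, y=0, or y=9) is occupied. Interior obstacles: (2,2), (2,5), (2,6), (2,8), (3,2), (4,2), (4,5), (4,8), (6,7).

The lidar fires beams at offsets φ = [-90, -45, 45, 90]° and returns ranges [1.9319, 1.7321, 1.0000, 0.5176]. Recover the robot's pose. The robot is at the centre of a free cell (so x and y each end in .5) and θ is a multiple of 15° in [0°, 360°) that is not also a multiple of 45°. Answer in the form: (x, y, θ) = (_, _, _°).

(x, y, θ) = (3.5, 3.5, 165°)

Enumerate (i+0.5, j+0.5, θ) over the 47 free cells and 16 admissible headings. For each, cast all 4 beams and compare to the given ranges.
  (5.5, 3.5, 165°): beam 1 = 3.6235 ≠ 1.9319 ✗
  (1.5, 2.5, 165°): beam 1 = 2.5882 ≠ 1.9319 ✗
  (1.5, 8.5, 330°): beam 1 = 1.0000 ≠ 1.9319 ✗
  (3.5, 8.5, 330°): beam 1 = 1.7321 ≠ 1.9319 ✗
  …
  (3.5, 3.5, 165°): r_1=1.9319, r_2=1.7321, r_3=1.0000, r_4=0.5176 — all match ✓
Unique over the lattice → pose = (3.5, 3.5, 165°).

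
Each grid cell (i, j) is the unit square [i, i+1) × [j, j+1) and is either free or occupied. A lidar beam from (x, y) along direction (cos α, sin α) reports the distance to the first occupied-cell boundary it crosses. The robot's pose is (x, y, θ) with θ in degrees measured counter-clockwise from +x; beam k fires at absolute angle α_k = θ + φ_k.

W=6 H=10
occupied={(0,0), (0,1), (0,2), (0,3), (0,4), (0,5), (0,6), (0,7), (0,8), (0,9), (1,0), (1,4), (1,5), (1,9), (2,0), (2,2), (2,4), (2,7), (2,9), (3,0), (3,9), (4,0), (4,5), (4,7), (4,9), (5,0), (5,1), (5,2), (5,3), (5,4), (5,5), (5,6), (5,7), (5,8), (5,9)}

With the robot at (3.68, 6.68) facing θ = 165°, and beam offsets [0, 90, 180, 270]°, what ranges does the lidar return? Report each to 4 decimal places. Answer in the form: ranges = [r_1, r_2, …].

beam 1: φ=0°, α=165°
  d=(-0.9659,0.2588)  start (3,6)  tX=0.7040 tY=1.2364  stride 1/|dx|=1.0353 1/|dy|=3.8637
    cross x-line → (2,6), t=0.7040
    cross y-line → (2,7), t=1.2364 (wall)
  → r_1 = 1.2364
beam 2: φ=90°, α=255°
  d=(-0.2588,-0.9659)  start (3,6)  tX=2.6273 tY=0.7040  stride 1/|dx|=3.8637 1/|dy|=1.0353
    cross y-line → (3,5), t=0.7040
    cross y-line → (3,4), t=1.7393
    cross x-line → (2,4), t=2.6273 (wall)
  → r_2 = 2.6273
beam 3: φ=180°, α=345°
  d=(0.9659,-0.2588)  start (3,6)  tX=0.3313 tY=2.6273  stride 1/|dx|=1.0353 1/|dy|=3.8637
    cross x-line → (4,6), t=0.3313
    cross x-line → (5,6), t=1.3666 (wall)
  → r_3 = 1.3666
beam 4: φ=270°, α=75°
  d=(0.2588,0.9659)  start (3,6)  tX=1.2364 tY=0.3313  stride 1/|dx|=3.8637 1/|dy|=1.0353
    cross y-line → (3,7), t=0.3313
    cross x-line → (4,7), t=1.2364 (wall)
  → r_4 = 1.2364

ranges = [1.2364, 2.6273, 1.3666, 1.2364]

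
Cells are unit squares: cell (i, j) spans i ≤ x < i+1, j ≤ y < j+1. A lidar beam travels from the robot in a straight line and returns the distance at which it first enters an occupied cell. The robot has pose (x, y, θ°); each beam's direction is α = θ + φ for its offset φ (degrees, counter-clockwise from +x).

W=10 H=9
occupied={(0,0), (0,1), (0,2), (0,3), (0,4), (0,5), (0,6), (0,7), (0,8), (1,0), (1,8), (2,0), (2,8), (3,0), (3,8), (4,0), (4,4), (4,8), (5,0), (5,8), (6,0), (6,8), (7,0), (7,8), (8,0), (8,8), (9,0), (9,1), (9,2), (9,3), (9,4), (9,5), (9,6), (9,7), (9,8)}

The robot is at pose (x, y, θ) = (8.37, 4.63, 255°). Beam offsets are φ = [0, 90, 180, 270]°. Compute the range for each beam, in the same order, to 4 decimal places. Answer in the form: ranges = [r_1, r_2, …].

beam 1: φ=0°, α=255°
  cosα=-0.2588 sinα=-0.9659 | (8,4) | tMaxX 1.4296 tMaxY 0.6522 | tΔX 3.8637 tΔY 1.0353
    t=0.6522 [y] (8,3)
    t=1.4296 [x] (7,3)
    t=1.6875 [y] (7,2)
    t=2.7228 [y] (7,1)
    t=3.7581 [y] (7,0) — stop
  → r_1 = 3.7581
beam 2: φ=90°, α=345°
  cosα=0.9659 sinα=-0.2588 | (8,4) | tMaxX 0.6522 tMaxY 2.4341 | tΔX 1.0353 tΔY 3.8637
    t=0.6522 [x] (9,4) — stop
  → r_2 = 0.6522
beam 3: φ=180°, α=75°
  cosα=0.2588 sinα=0.9659 | (8,4) | tMaxX 2.4341 tMaxY 0.3831 | tΔX 3.8637 tΔY 1.0353
    t=0.3831 [y] (8,5)
    t=1.4183 [y] (8,6)
    t=2.4341 [x] (9,6) — stop
  → r_3 = 2.4341
beam 4: φ=270°, α=165°
  cosα=-0.9659 sinα=0.2588 | (8,4) | tMaxX 0.3831 tMaxY 1.4296 | tΔX 1.0353 tΔY 3.8637
    t=0.3831 [x] (7,4)
    t=1.4183 [x] (6,4)
    t=1.4296 [y] (6,5)
    t=2.4536 [x] (5,5)
    t=3.4889 [x] (4,5)
    t=4.5242 [x] (3,5)
    t=5.2933 [y] (3,6)
    t=5.5594 [x] (2,6)
    t=6.5947 [x] (1,6)
    t=7.6300 [x] (0,6) — stop
  → r_4 = 7.6300

ranges = [3.7581, 0.6522, 2.4341, 7.6300]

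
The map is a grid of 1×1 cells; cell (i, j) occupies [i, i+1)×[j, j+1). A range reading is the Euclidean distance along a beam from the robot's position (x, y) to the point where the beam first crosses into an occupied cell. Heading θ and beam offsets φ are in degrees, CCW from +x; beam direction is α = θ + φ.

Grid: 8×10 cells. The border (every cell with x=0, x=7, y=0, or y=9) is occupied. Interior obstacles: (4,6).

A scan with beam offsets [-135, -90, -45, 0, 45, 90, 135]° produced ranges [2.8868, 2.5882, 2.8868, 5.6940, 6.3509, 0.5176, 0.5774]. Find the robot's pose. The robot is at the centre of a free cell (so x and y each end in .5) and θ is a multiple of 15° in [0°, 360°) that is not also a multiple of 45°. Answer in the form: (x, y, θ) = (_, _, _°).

(x, y, θ) = (3.5, 6.5, 255°)

Candidates: 47 free-cell centres × 16 headings = 752 poses. Raycast each; keep the one whose scan matches to 4 dp.
  (5.5, 2.5, 15°): beam 1 = 1.7321 ≠ 2.8868 ✗
  (3.5, 2.5, 15°): beam 1 = 1.7321 ≠ 2.8868 ✗
  (6.5, 2.5, 255°): beam 1 = 4.0415 ≠ 2.8868 ✗
  (4.5, 2.5, 210°): beam 1 = 6.7293 ≠ 2.8868 ✗
  …
  (3.5, 6.5, 255°): r_1=2.8868, r_2=2.5882, r_3=2.8868, r_4=5.6940, r_5=6.3509, r_6=0.5176, r_7=0.5774 — all match ✓
Only this pose fits every beam.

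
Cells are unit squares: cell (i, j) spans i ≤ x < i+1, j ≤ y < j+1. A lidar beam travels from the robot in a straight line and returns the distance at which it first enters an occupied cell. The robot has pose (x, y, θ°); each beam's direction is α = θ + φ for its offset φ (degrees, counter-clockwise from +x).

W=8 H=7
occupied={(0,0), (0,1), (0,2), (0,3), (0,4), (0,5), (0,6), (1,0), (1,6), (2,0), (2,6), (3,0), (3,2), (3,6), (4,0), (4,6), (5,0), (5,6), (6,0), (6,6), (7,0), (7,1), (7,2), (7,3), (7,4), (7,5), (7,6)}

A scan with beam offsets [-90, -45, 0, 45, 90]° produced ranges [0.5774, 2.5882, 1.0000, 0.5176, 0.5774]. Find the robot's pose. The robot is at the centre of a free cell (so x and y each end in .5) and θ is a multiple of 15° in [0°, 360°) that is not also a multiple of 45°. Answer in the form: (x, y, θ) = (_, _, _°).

Enumerate (i+0.5, j+0.5, θ) over the 29 free cells and 16 admissible headings. For each, cast all 5 beams and compare to the given ranges.
  (3.5, 1.5, 255°): beam 1 = 2.5882 ≠ 0.5774 ✗
  (5.5, 2.5, 330°): beam 1 = 1.7321 ≠ 0.5774 ✗
  (3.5, 5.5, 345°): beam 1 = 4.6587 ≠ 0.5774 ✗
  (1.5, 4.5, 150°): beam 1 = 1.7321 ≠ 0.5774 ✗
  …
  (3.5, 1.5, 210°): r_1=0.5774, r_2=2.5882, r_3=1.0000, r_4=0.5176, r_5=0.5774 — all match ✓
Unique over the lattice → pose = (3.5, 1.5, 210°).

(x, y, θ) = (3.5, 1.5, 210°)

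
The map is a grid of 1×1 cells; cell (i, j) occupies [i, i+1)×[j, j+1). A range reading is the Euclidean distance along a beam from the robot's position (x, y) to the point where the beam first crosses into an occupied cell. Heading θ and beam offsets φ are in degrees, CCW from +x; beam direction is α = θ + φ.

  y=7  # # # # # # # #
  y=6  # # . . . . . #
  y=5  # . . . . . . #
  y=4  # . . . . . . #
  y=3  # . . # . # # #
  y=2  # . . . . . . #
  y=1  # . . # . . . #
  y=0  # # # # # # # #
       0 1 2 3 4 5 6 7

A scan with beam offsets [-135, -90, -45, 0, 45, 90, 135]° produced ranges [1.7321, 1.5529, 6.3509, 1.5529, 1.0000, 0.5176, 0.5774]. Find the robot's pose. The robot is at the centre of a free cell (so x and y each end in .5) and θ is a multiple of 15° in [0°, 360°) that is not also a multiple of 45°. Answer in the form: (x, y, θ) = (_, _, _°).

Candidates: 31 free-cell centres × 16 headings = 496 poses. Raycast each; keep the one whose scan matches to 4 dp.
  (5.5, 4.5, 165°): beam 2 = 2.5882 ≠ 1.5529 ✗
  (3.5, 5.5, 150°): beam 1 = 3.6235 ≠ 1.7321 ✗
  (1.5, 4.5, 165°): beam 1 = 5.0000 ≠ 1.7321 ✗
  (6.5, 1.5, 195°): beam 1 = 1.0000 ≠ 1.7321 ✗
  (4.5, 2.5, 150°): beam 1 = 1.9319 ≠ 1.7321 ✗
  …
  (5.5, 1.5, 165°): r_1=1.7321, r_2=1.5529, r_3=6.3509, r_4=1.5529, r_5=1.0000, r_6=0.5176, r_7=0.5774 — all match ✓
Only this pose fits every beam.

(x, y, θ) = (5.5, 1.5, 165°)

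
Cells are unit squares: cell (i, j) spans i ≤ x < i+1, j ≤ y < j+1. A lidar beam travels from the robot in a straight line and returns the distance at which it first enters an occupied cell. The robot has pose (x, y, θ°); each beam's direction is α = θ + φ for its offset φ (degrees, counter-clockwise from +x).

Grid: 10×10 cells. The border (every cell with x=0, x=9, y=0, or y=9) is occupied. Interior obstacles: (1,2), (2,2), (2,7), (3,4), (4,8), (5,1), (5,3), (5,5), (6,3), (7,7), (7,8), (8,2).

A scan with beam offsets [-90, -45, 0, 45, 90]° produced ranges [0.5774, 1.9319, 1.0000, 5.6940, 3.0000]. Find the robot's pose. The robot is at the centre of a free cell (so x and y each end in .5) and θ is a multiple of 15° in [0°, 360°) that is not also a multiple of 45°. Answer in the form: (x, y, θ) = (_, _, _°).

(x, y, θ) = (3.5, 8.5, 210°)

Candidates: 52 free-cell centres × 16 headings = 832 poses. Raycast each; keep the one whose scan matches to 4 dp.
  (2.5, 5.5, 75°): beam 1 = 6.7293 ≠ 0.5774 ✗
  (1.5, 5.5, 75°): beam 1 = 1.9319 ≠ 0.5774 ✗
  (2.5, 8.5, 285°): beam 1 = 1.5529 ≠ 0.5774 ✗
  …
  (3.5, 8.5, 210°): r_1=0.5774, r_2=1.9319, r_3=1.0000, r_4=5.6940, r_5=3.0000 — all match ✓
No second candidate reproduces the full scan.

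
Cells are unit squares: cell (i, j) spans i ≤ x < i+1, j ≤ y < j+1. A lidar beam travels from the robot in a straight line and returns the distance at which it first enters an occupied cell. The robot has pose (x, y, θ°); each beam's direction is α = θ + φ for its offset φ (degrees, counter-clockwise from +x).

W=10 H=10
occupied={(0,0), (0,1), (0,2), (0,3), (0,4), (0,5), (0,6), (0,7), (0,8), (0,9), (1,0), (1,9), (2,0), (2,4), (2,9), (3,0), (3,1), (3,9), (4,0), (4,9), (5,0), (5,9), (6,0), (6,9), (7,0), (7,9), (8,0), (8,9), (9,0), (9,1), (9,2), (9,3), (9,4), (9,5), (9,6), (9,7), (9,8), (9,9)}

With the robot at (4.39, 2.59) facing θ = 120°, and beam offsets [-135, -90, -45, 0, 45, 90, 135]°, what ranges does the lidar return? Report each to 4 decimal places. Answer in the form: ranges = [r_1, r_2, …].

beam 1: φ=-135°, α=345°
  d=(0.9659,-0.2588)  start (4,2)  tX=0.6315 tY=2.2796  stride 1/|dx|=1.0353 1/|dy|=3.8637
    cross x-line → (5,2), t=0.6315
    cross x-line → (6,2), t=1.6668
    cross y-line → (6,1), t=2.2796
    cross x-line → (7,1), t=2.7021
    cross x-line → (8,1), t=3.7373
    cross x-line → (9,1), t=4.7726 (wall)
  → r_1 = 4.7726
beam 2: φ=-90°, α=30°
  d=(0.8660,0.5000)  start (4,2)  tX=0.7044 tY=0.8200  stride 1/|dx|=1.1547 1/|dy|=2.0000
    cross x-line → (5,2), t=0.7044
    cross y-line → (5,3), t=0.8200
    cross x-line → (6,3), t=1.8591
    cross y-line → (6,4), t=2.8200
    cross x-line → (7,4), t=3.0138
    cross x-line → (8,4), t=4.1685
    cross y-line → (8,5), t=4.8200
    cross x-line → (9,5), t=5.3232 (wall)
  → r_2 = 5.3232
beam 3: φ=-45°, α=75°
  d=(0.2588,0.9659)  start (4,2)  tX=2.3569 tY=0.4245  stride 1/|dx|=3.8637 1/|dy|=1.0353
    cross y-line → (4,3), t=0.4245
    cross y-line → (4,4), t=1.4597
    cross x-line → (5,4), t=2.3569
    cross y-line → (5,5), t=2.4950
    cross y-line → (5,6), t=3.5303
    cross y-line → (5,7), t=4.5656
    cross y-line → (5,8), t=5.6008
    cross x-line → (6,8), t=6.2206
    cross y-line → (6,9), t=6.6361 (wall)
  → r_3 = 6.6361
beam 4: φ=0°, α=120°
  d=(-0.5000,0.8660)  start (4,2)  tX=0.7800 tY=0.4734  stride 1/|dx|=2.0000 1/|dy|=1.1547
    cross y-line → (4,3), t=0.4734
    cross x-line → (3,3), t=0.7800
    cross y-line → (3,4), t=1.6281
    cross x-line → (2,4), t=2.7800 (wall)
  → r_4 = 2.7800
beam 5: φ=45°, α=165°
  d=(-0.9659,0.2588)  start (4,2)  tX=0.4038 tY=1.5841  stride 1/|dx|=1.0353 1/|dy|=3.8637
    cross x-line → (3,2), t=0.4038
    cross x-line → (2,2), t=1.4390
    cross y-line → (2,3), t=1.5841
    cross x-line → (1,3), t=2.4743
    cross x-line → (0,3), t=3.5096 (wall)
  → r_5 = 3.5096
beam 6: φ=90°, α=210°
  d=(-0.8660,-0.5000)  start (4,2)  tX=0.4503 tY=1.1800  stride 1/|dx|=1.1547 1/|dy|=2.0000
    cross x-line → (3,2), t=0.4503
    cross y-line → (3,1), t=1.1800 (wall)
  → r_6 = 1.1800
beam 7: φ=135°, α=255°
  d=(-0.2588,-0.9659)  start (4,2)  tX=1.5068 tY=0.6108  stride 1/|dx|=3.8637 1/|dy|=1.0353
    cross y-line → (4,1), t=0.6108
    cross x-line → (3,1), t=1.5068 (wall)
  → r_7 = 1.5068

ranges = [4.7726, 5.3232, 6.6361, 2.7800, 3.5096, 1.1800, 1.5068]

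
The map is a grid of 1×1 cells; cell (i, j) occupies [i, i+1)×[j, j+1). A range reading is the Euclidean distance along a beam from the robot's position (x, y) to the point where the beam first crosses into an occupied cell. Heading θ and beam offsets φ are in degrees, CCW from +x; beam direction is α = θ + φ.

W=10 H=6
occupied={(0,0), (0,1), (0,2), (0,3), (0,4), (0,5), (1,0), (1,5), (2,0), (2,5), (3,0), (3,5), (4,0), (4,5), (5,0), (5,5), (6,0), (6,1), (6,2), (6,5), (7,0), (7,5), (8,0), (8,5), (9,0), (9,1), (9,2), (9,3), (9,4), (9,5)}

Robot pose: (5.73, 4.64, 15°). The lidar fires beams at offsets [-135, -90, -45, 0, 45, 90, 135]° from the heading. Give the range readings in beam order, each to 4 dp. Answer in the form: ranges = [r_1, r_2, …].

ranges = [4.2031, 1.6979, 3.7759, 1.3909, 0.4157, 0.3727, 0.7200]

beam 1: φ=-135°, α=240°
  d=(-0.5000,-0.8660)  start (5,4)  tX=1.4600 tY=0.7390  stride 1/|dx|=2.0000 1/|dy|=1.1547
    cross y-line → (5,3), t=0.7390
    cross x-line → (4,3), t=1.4600
    cross y-line → (4,2), t=1.8937
    cross y-line → (4,1), t=3.0484
    cross x-line → (3,1), t=3.4600
    cross y-line → (3,0), t=4.2031 (wall)
  → r_1 = 4.2031
beam 2: φ=-90°, α=285°
  d=(0.2588,-0.9659)  start (5,4)  tX=1.0432 tY=0.6626  stride 1/|dx|=3.8637 1/|dy|=1.0353
    cross y-line → (5,3), t=0.6626
    cross x-line → (6,3), t=1.0432
    cross y-line → (6,2), t=1.6979 (wall)
  → r_2 = 1.6979
beam 3: φ=-45°, α=330°
  d=(0.8660,-0.5000)  start (5,4)  tX=0.3118 tY=1.2800  stride 1/|dx|=1.1547 1/|dy|=2.0000
    cross x-line → (6,4), t=0.3118
    cross y-line → (6,3), t=1.2800
    cross x-line → (7,3), t=1.4665
    cross x-line → (8,3), t=2.6212
    cross y-line → (8,2), t=3.2800
    cross x-line → (9,2), t=3.7759 (wall)
  → r_3 = 3.7759
beam 4: φ=0°, α=15°
  d=(0.9659,0.2588)  start (5,4)  tX=0.2795 tY=1.3909  stride 1/|dx|=1.0353 1/|dy|=3.8637
    cross x-line → (6,4), t=0.2795
    cross x-line → (7,4), t=1.3148
    cross y-line → (7,5), t=1.3909 (wall)
  → r_4 = 1.3909
beam 5: φ=45°, α=60°
  d=(0.5000,0.8660)  start (5,4)  tX=0.5400 tY=0.4157  stride 1/|dx|=2.0000 1/|dy|=1.1547
    cross y-line → (5,5), t=0.4157 (wall)
  → r_5 = 0.4157
beam 6: φ=90°, α=105°
  d=(-0.2588,0.9659)  start (5,4)  tX=2.8205 tY=0.3727  stride 1/|dx|=3.8637 1/|dy|=1.0353
    cross y-line → (5,5), t=0.3727 (wall)
  → r_6 = 0.3727
beam 7: φ=135°, α=150°
  d=(-0.8660,0.5000)  start (5,4)  tX=0.8429 tY=0.7200  stride 1/|dx|=1.1547 1/|dy|=2.0000
    cross y-line → (5,5), t=0.7200 (wall)
  → r_7 = 0.7200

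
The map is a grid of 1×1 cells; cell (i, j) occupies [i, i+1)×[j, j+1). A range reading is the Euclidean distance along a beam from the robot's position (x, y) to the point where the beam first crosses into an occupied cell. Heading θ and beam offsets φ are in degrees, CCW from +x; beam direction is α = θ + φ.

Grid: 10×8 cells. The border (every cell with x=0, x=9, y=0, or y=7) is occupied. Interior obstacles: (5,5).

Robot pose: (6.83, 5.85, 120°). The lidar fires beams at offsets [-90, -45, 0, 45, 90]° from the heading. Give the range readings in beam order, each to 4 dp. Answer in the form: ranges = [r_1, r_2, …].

ranges = [2.3000, 1.1906, 1.3279, 4.4433, 0.9584]

beam 1: φ=-90°, α=30°
  d=(0.8660,0.5000)  start (6,5)  tX=0.1963 tY=0.3000  stride 1/|dx|=1.1547 1/|dy|=2.0000
    cross x-line → (7,5), t=0.1963
    cross y-line → (7,6), t=0.3000
    cross x-line → (8,6), t=1.3510
    cross y-line → (8,7), t=2.3000 (wall)
  → r_1 = 2.3000
beam 2: φ=-45°, α=75°
  d=(0.2588,0.9659)  start (6,5)  tX=0.6568 tY=0.1553  stride 1/|dx|=3.8637 1/|dy|=1.0353
    cross y-line → (6,6), t=0.1553
    cross x-line → (7,6), t=0.6568
    cross y-line → (7,7), t=1.1906 (wall)
  → r_2 = 1.1906
beam 3: φ=0°, α=120°
  d=(-0.5000,0.8660)  start (6,5)  tX=1.6600 tY=0.1732  stride 1/|dx|=2.0000 1/|dy|=1.1547
    cross y-line → (6,6), t=0.1732
    cross y-line → (6,7), t=1.3279 (wall)
  → r_3 = 1.3279
beam 4: φ=45°, α=165°
  d=(-0.9659,0.2588)  start (6,5)  tX=0.8593 tY=0.5796  stride 1/|dx|=1.0353 1/|dy|=3.8637
    cross y-line → (6,6), t=0.5796
    cross x-line → (5,6), t=0.8593
    cross x-line → (4,6), t=1.8946
    cross x-line → (3,6), t=2.9298
    cross x-line → (2,6), t=3.9651
    cross y-line → (2,7), t=4.4433 (wall)
  → r_4 = 4.4433
beam 5: φ=90°, α=210°
  d=(-0.8660,-0.5000)  start (6,5)  tX=0.9584 tY=1.7000  stride 1/|dx|=1.1547 1/|dy|=2.0000
    cross x-line → (5,5), t=0.9584 (wall)
  → r_5 = 0.9584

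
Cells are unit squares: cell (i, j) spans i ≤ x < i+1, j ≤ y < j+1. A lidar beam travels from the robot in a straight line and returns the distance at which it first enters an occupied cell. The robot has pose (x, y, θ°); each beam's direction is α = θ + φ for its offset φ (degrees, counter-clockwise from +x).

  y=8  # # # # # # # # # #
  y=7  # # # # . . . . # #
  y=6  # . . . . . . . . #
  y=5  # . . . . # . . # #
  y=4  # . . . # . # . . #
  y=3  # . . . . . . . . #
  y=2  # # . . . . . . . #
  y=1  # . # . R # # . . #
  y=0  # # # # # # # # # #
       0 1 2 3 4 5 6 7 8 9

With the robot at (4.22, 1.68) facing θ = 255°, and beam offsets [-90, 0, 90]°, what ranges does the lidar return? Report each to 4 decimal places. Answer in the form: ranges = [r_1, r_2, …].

beam 1: φ=-90°, α=165°
  cosα=-0.9659 sinα=0.2588 | (4,1) | tMaxX 0.2278 tMaxY 1.2364 | tΔX 1.0353 tΔY 3.8637
    t=0.2278 [x] (3,1)
    t=1.2364 [y] (3,2)
    t=1.2630 [x] (2,2)
    t=2.2983 [x] (1,2) — stop
  → r_1 = 2.2983
beam 2: φ=0°, α=255°
  cosα=-0.2588 sinα=-0.9659 | (4,1) | tMaxX 0.8500 tMaxY 0.7040 | tΔX 3.8637 tΔY 1.0353
    t=0.7040 [y] (4,0) — stop
  → r_2 = 0.7040
beam 3: φ=90°, α=345°
  cosα=0.9659 sinα=-0.2588 | (4,1) | tMaxX 0.8075 tMaxY 2.6273 | tΔX 1.0353 tΔY 3.8637
    t=0.8075 [x] (5,1) — stop
  → r_3 = 0.8075

ranges = [2.2983, 0.7040, 0.8075]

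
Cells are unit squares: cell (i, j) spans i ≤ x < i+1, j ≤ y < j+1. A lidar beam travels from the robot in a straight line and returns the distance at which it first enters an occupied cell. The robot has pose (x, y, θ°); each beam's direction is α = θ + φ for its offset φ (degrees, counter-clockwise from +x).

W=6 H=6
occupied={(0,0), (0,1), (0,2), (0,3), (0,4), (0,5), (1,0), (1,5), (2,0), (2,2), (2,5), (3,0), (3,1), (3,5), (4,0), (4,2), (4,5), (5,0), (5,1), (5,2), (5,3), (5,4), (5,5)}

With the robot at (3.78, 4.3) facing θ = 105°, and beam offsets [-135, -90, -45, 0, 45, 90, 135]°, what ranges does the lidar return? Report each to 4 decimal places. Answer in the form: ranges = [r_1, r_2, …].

ranges = [1.4087, 1.2630, 0.8083, 0.7247, 1.4000, 2.8781, 1.5600]

beam 1: φ=-135°, α=330°
  dir = (cos 330°, sin 330°) = (0.8660, -0.5000); from cell (3,4)
  next x-line at t=0.2540, next y-line at t=0.6000; Δt_x=1.1547, Δt_y=2.0000
    x: enter (4,4) at t=0.2540
    y: enter (4,3) at t=0.6000
    x: enter (5,3) at t=1.4087 ← occupied
  → r_1 = 1.4087
beam 2: φ=-90°, α=15°
  dir = (cos 15°, sin 15°) = (0.9659, 0.2588); from cell (3,4)
  next x-line at t=0.2278, next y-line at t=2.7046; Δt_x=1.0353, Δt_y=3.8637
    x: enter (4,4) at t=0.2278
    x: enter (5,4) at t=1.2630 ← occupied
  → r_2 = 1.2630
beam 3: φ=-45°, α=60°
  dir = (cos 60°, sin 60°) = (0.5000, 0.8660); from cell (3,4)
  next x-line at t=0.4400, next y-line at t=0.8083; Δt_x=2.0000, Δt_y=1.1547
    x: enter (4,4) at t=0.4400
    y: enter (4,5) at t=0.8083 ← occupied
  → r_3 = 0.8083
beam 4: φ=0°, α=105°
  dir = (cos 105°, sin 105°) = (-0.2588, 0.9659); from cell (3,4)
  next x-line at t=3.0137, next y-line at t=0.7247; Δt_x=3.8637, Δt_y=1.0353
    y: enter (3,5) at t=0.7247 ← occupied
  → r_4 = 0.7247
beam 5: φ=45°, α=150°
  dir = (cos 150°, sin 150°) = (-0.8660, 0.5000); from cell (3,4)
  next x-line at t=0.9007, next y-line at t=1.4000; Δt_x=1.1547, Δt_y=2.0000
    x: enter (2,4) at t=0.9007
    y: enter (2,5) at t=1.4000 ← occupied
  → r_5 = 1.4000
beam 6: φ=90°, α=195°
  dir = (cos 195°, sin 195°) = (-0.9659, -0.2588); from cell (3,4)
  next x-line at t=0.8075, next y-line at t=1.1591; Δt_x=1.0353, Δt_y=3.8637
    x: enter (2,4) at t=0.8075
    y: enter (2,3) at t=1.1591
    x: enter (1,3) at t=1.8428
    x: enter (0,3) at t=2.8781 ← occupied
  → r_6 = 2.8781
beam 7: φ=135°, α=240°
  dir = (cos 240°, sin 240°) = (-0.5000, -0.8660); from cell (3,4)
  next x-line at t=1.5600, next y-line at t=0.3464; Δt_x=2.0000, Δt_y=1.1547
    y: enter (3,3) at t=0.3464
    y: enter (3,2) at t=1.5011
    x: enter (2,2) at t=1.5600 ← occupied
  → r_7 = 1.5600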